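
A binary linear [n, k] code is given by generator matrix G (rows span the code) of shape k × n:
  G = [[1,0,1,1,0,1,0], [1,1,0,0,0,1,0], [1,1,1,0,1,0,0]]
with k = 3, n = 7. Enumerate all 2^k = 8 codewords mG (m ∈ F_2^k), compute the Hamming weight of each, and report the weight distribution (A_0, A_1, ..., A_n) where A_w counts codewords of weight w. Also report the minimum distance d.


Weight distribution: A_0 = 1, A_3 = 4, A_4 = 3. Minimum distance d = 3.

Enumerate all 2^3 = 8 messages m ∈ F_2^3.
For each, compute codeword c = mG in F_2^7, then tally its weight.
  m = 000 → c = 0000000, weight = 0.
  m = 100 → c = 1011010, weight = 4.
  m = 010 → c = 1100010, weight = 3.
  m = 110 → c = 0111000, weight = 3.
  m = 001 → c = 1110100, weight = 4.
  m = 101 → c = 0101110, weight = 4.
  m = 011 → c = 0010110, weight = 3.
  m = 111 → c = 1001100, weight = 3.
Tally weights:
  weight 0: 1 codewords.
  weight 3: 4 codewords.
  weight 4: 3 codewords.
Minimum distance d = smallest w > 0 with A_w > 0 = 3.
Sanity: Σ A_w = 8 = 2^3 = 8 ✓.


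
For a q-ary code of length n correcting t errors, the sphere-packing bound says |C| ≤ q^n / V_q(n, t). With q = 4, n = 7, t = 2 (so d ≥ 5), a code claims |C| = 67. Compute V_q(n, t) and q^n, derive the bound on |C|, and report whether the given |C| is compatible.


V_q(n, t) = 211, q^n = 16384, Hamming bound = 77, |C| = 67 ≤ bound (satisfied).

Step 1: Compute V_q(n, t) = Σ_{j=0}^2 C(n, j) (q−1)^j.
  j = 0: C(7,0)·(3)^0 = 1·1 = 1.
  j = 1: C(7,1)·(3)^1 = 7·3 = 21.
  j = 2: C(7,2)·(3)^2 = 21·9 = 189.
  V_q(n, t) = 1 + 21 + 189 = 211.
Step 2: q^n = 4^7 = 16384.
Step 3: Hamming bound ⌊q^n / V_q(n,t)⌋ = ⌊16384/211⌋ = 77.
Step 4: Compare |C| = 67 to 77: satisfied.
The claimed |C| lies below the Hamming bound.


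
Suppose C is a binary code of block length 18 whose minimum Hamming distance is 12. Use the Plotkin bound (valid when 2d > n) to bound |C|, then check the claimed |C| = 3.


Plotkin bound M ≤ 4; given |C| = 3 ≤ bound (satisfied).

Check applicability: 2d = 24, n = 18.
2d − n = 6 > 0, so Plotkin applies.
Compute d/(2d−n) = 12/6 ≈ 2.0000.
⌊d/(2d−n)⌋ = 2.
Plotkin bound: M ≤ 2·2 = 4.
Given |C| = 3, check: satisfied.
This |C| is below the Plotkin bound.


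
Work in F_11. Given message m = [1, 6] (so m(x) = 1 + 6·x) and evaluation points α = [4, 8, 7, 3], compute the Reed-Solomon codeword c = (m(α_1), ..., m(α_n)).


c = [3, 5, 10, 8]

Message polynomial: m(x) = 1 + 6·x (mod 11).
For each evaluation point α_i, compute m(α_i) mod 11:
  α_1 = 4: Horner steps 6 → 3, so m(4) = 3.
  α_2 = 8: Horner steps 6 → 5, so m(8) = 5.
  α_3 = 7: Horner steps 6 → 10, so m(7) = 10.
  α_4 = 3: Horner steps 6 → 8, so m(3) = 8.
Codeword c = [3, 5, 10, 8] ∈ F_11^4.


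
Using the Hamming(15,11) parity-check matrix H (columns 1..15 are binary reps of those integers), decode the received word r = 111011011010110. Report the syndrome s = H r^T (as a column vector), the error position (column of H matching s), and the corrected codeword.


s = (1, 0, 1, 0)^T, error position = 10, corrected codeword c = 111011011110110

Compute s = H r^T mod 2 one row at a time:
  s_1 = 1 + 1 + 0 + 1 + 0 + 1 + 1 + 0 = 5 ≡ 1 (mod 2).
  s_2 = 0 + 1 + 1 + 0 + 0 + 1 + 1 + 0 = 4 ≡ 0 (mod 2).
  s_3 = 1 + 1 + 1 + 0 + 0 + 1 + 1 + 0 = 5 ≡ 1 (mod 2).
  s_4 = 1 + 1 + 1 + 0 + 1 + 1 + 1 + 0 = 6 ≡ 0 (mod 2).
s = (1, 0, 1, 0)^T — this equals column 10 of H (binary 1010), so error is at position 10.
Correct: flip bit 10 of r = 111011011010110 to get c = 111011011110110.


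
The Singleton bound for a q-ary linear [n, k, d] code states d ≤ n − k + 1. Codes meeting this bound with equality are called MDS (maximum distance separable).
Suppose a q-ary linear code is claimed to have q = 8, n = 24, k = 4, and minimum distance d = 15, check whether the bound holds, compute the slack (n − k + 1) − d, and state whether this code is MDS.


Singleton RHS = n − k + 1 = 21, slack = 6, bound satisfied, not MDS.

Singleton bound: d ≤ n − k + 1.
Here n = 24, k = 4, so n − k + 1 = 21.
Given d = 15, check d ≤ 21: YES.
Slack = (n − k + 1) − d = 6.
The code is NOT MDS (slack = 6 > 0).
Description: the claimed parameters are [24, 4, 15]_8; such a code would be non-MDS.


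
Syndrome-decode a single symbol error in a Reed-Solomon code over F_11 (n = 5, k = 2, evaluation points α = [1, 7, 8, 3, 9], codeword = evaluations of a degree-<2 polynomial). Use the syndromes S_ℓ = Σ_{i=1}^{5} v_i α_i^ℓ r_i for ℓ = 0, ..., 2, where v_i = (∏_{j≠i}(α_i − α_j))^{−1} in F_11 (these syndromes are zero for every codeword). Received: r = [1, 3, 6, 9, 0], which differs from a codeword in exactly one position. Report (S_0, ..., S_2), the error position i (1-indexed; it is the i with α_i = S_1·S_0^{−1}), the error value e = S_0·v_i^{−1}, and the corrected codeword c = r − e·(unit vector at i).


S = (6, 4, 10), error at position 3, error magnitude e = 10, c = [1, 3, 7, 9, 0].

Step 1: column multipliers v_i = (∏_{j≠i}(α_i − α_j))^{−1} mod 11.
  i = 1 (α = 1): (1−7)(1−8)(1−3)(1−9) = (−6)·(−7)·(−2)·(−8) = 672 ≡ 1, so v_1 = 1^{−1} = 1 (mod 11).
  i = 2 (α = 7): (7−1)(7−8)(7−3)(7−9) = 6·(−1)·4·(−2) = 48 ≡ 4, so v_2 = 4^{−1} = 3 (mod 11).
  i = 3 (α = 8): (8−1)(8−7)(8−3)(8−9) = 7·1·5·(−1) = −35 ≡ 9, so v_3 = 9^{−1} = 5 (mod 11).
  i = 4 (α = 3): (3−1)(3−7)(3−8)(3−9) = 2·(−4)·(−5)·(−6) = −240 ≡ 2, so v_4 = 2^{−1} = 6 (mod 11).
  i = 5 (α = 9): (9−1)(9−7)(9−8)(9−3) = 8·2·1·6 = 96 ≡ 8, so v_5 = 8^{−1} = 7 (mod 11).
  v = [1, 3, 5, 6, 7].
Step 2: syndromes of r = [1, 3, 6, 9, 0] (all sums mod 11).
  S_0 = Σ v_i r_i = 1·1 + 3·3 + 5·6 + 6·9 + 7·0 = 94 ≡ 6.
  S_1 = Σ v_i α_i r_i = 1·1·1 + 3·7·3 + 5·8·6 + 6·3·9 + 7·9·0 = 466 ≡ 4.
  α_i^2 mod 11 = [1, 5, 9, 9, 4].
  S_2 = Σ v_i α_i^2 r_i = 1·1·1 + 3·5·3 + 5·9·6 + 6·9·9 + 7·4·0 = 802 ≡ 10.
  S = (6, 4, 10) ≠ 0, so r is not a codeword (an error is present).
Step 3: locate the error. For a single error e at position i, S_ℓ = v_i·e·α_i^ℓ, so α_err = S_1/S_0.
  S_0^{−1} = 6^{−1} = 2 (mod 11), so α_err = 4·2 = 8 ≡ 8 = α_3. Error position i = 3.
  Consistency check: S_2/S_1 = 10·3 = 30 ≡ 8 = α_err ✓ (single-error assumption holds).
Step 4: error magnitude e = S_0/v_3 = S_0·∏_{j≠3}(α_3 − α_j) = 6·9 = 54 ≡ 10 (mod 11).
Step 5: correct position 3: c_3 = r_3 − e = 6 − 10 ≡ 7 (mod 11). Hence c = [1, 3, 7, 9, 0].
  Check: interpolating c through the α_i gives m(x) = 8 + 4·x (degree < 2) with m(α_i) = c_i for every i, so c is indeed a codeword.


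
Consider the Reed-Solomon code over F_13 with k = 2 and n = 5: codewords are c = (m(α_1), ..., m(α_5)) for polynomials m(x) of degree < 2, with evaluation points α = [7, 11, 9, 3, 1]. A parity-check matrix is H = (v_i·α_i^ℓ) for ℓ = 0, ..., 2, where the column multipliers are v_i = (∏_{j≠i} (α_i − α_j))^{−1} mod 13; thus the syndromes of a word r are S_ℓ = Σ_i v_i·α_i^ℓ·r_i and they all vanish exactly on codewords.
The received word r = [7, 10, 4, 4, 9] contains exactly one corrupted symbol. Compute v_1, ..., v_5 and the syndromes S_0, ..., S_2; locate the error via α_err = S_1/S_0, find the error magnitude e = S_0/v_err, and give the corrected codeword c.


S = (5, 6, 2), error at position 3, error magnitude e = 2, c = [7, 10, 2, 4, 9].

Step 1: column multipliers v_i = (∏_{j≠i}(α_i − α_j))^{−1} mod 13.
  i = 1 (α = 7): (7−11)(7−9)(7−3)(7−1) = (−4)·(−2)·4·6 = 192 ≡ 10, so v_1 = 10^{−1} = 4 (mod 13).
  i = 2 (α = 11): (11−7)(11−9)(11−3)(11−1) = 4·2·8·10 = 640 ≡ 3, so v_2 = 3^{−1} = 9 (mod 13).
  i = 3 (α = 9): (9−7)(9−11)(9−3)(9−1) = 2·(−2)·6·8 = −192 ≡ 3, so v_3 = 3^{−1} = 9 (mod 13).
  i = 4 (α = 3): (3−7)(3−11)(3−9)(3−1) = (−4)·(−8)·(−6)·2 = −384 ≡ 6, so v_4 = 6^{−1} = 11 (mod 13).
  i = 5 (α = 1): (1−7)(1−11)(1−9)(1−3) = (−6)·(−10)·(−8)·(−2) = 960 ≡ 11, so v_5 = 11^{−1} = 6 (mod 13).
  v = [4, 9, 9, 11, 6].
Step 2: syndromes of r = [7, 10, 4, 4, 9] (all sums mod 13).
  S_0 = Σ v_i r_i = 4·7 + 9·10 + 9·4 + 11·4 + 6·9 = 252 ≡ 5.
  S_1 = Σ v_i α_i r_i = 4·7·7 + 9·11·10 + 9·9·4 + 11·3·4 + 6·1·9 = 1696 ≡ 6.
  α_i^2 mod 13 = [10, 4, 3, 9, 1].
  S_2 = Σ v_i α_i^2 r_i = 4·10·7 + 9·4·10 + 9·3·4 + 11·9·4 + 6·1·9 = 1198 ≡ 2.
  S = (5, 6, 2) ≠ 0, so r is not a codeword (an error is present).
Step 3: locate the error. For a single error e at position i, S_ℓ = v_i·e·α_i^ℓ, so α_err = S_1/S_0.
  S_0^{−1} = 5^{−1} = 8 (mod 13), so α_err = 6·8 = 48 ≡ 9 = α_3. Error position i = 3.
  Consistency check: S_2/S_1 = 2·11 = 22 ≡ 9 = α_err ✓ (single-error assumption holds).
Step 4: error magnitude e = S_0/v_3 = S_0·∏_{j≠3}(α_3 − α_j) = 5·3 = 15 ≡ 2 (mod 13).
Step 5: correct position 3: c_3 = r_3 − e = 4 − 2 ≡ 2 (mod 13). Hence c = [7, 10, 2, 4, 9].
  Check: interpolating c through the α_i gives m(x) = 5 + 4·x (degree < 2) with m(α_i) = c_i for every i, so c is indeed a codeword.


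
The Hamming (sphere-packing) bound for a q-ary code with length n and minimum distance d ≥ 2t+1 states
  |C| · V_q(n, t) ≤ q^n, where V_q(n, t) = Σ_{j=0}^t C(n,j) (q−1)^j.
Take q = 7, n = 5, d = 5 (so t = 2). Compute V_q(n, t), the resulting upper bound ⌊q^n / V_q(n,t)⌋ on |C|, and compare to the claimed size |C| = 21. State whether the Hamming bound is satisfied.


V_q(n, t) = 391, q^n = 16807, Hamming bound = 42, |C| = 21 ≤ bound (satisfied).

Step 1: Compute V_q(n, t) = Σ_{j=0}^2 C(n, j) (q−1)^j.
  j = 0: C(5,0)·(6)^0 = 1·1 = 1.
  j = 1: C(5,1)·(6)^1 = 5·6 = 30.
  j = 2: C(5,2)·(6)^2 = 10·36 = 360.
  V_q(n, t) = 1 + 30 + 360 = 391.
Step 2: q^n = 7^5 = 16807.
Step 3: Hamming bound ⌊q^n / V_q(n,t)⌋ = ⌊16807/391⌋ = 42.
Step 4: Compare |C| = 21 to 42: satisfied.
The claimed |C| lies below the Hamming bound.


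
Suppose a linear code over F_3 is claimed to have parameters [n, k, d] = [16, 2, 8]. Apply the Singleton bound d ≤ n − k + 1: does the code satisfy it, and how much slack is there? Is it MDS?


Singleton RHS = n − k + 1 = 15, slack = 7, bound satisfied, not MDS.

Singleton bound: d ≤ n − k + 1.
Here n = 16, k = 2, so n − k + 1 = 15.
Given d = 8, check d ≤ 15: YES.
Slack = (n − k + 1) − d = 7.
The code is NOT MDS (slack = 7 > 0).
Description: the claimed parameters are [16, 2, 8]_3; such a code would be non-MDS.


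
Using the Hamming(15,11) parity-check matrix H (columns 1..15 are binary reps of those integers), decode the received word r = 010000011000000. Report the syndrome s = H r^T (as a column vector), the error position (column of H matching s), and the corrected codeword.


s = (0, 0, 1, 1)^T, error position = 3, corrected codeword c = 011000011000000

Compute s = H r^T mod 2 one row at a time:
  s_1 = 1 + 1 + 0 + 0 + 0 + 0 + 0 + 0 = 2 ≡ 0 (mod 2).
  s_2 = 0 + 0 + 0 + 0 + 0 + 0 + 0 + 0 = 0 ≡ 0 (mod 2).
  s_3 = 1 + 0 + 0 + 0 + 0 + 0 + 0 + 0 = 1 ≡ 1 (mod 2).
  s_4 = 0 + 0 + 0 + 0 + 1 + 0 + 0 + 0 = 1 ≡ 1 (mod 2).
s = (0, 0, 1, 1)^T — this equals column 3 of H (binary 0011), so error is at position 3.
Correct: flip bit 3 of r = 010000011000000 to get c = 011000011000000.


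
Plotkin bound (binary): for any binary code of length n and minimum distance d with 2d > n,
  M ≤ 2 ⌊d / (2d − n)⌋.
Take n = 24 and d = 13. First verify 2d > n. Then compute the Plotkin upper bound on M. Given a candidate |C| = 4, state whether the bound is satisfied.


Plotkin bound M ≤ 12; given |C| = 4 ≤ bound (satisfied).

Check applicability: 2d = 26, n = 24.
2d − n = 2 > 0, so Plotkin applies.
Compute d/(2d−n) = 13/2 ≈ 6.5000.
⌊d/(2d−n)⌋ = 6.
Plotkin bound: M ≤ 2·6 = 12.
Given |C| = 4, check: satisfied.
This |C| is below the Plotkin bound.


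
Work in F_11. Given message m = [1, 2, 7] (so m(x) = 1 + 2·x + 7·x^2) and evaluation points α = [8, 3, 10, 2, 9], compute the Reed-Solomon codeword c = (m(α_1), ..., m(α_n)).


c = [3, 4, 6, 0, 3]

Message polynomial: m(x) = 1 + 2·x + 7·x^2 (mod 11).
For each evaluation point α_i, compute m(α_i) mod 11:
  α_1 = 8: Horner steps 7 → 3 → 3, so m(8) = 3.
  α_2 = 3: Horner steps 7 → 1 → 4, so m(3) = 4.
  α_3 = 10: Horner steps 7 → 6 → 6, so m(10) = 6.
  α_4 = 2: Horner steps 7 → 5 → 0, so m(2) = 0.
  α_5 = 9: Horner steps 7 → 10 → 3, so m(9) = 3.
Codeword c = [3, 4, 6, 0, 3] ∈ F_11^5.


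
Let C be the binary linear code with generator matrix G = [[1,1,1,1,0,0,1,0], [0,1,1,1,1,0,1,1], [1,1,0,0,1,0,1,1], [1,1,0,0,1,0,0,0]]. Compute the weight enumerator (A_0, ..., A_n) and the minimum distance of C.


Weight distribution: A_0 = 1, A_2 = 3, A_3 = 4, A_4 = 3, A_5 = 4, A_6 = 1. Minimum distance d = 2.

Enumerate all 2^4 = 16 messages m ∈ F_2^4.
For each, compute codeword c = mG in F_2^8, then tally its weight.
  m = 0000 → c = 00000000, weight = 0.
  m = 1000 → c = 11110010, weight = 5.
  m = 0100 → c = 01111011, weight = 6.
  m = 1100 → c = 10001001, weight = 3.
  m = 0010 → c = 11001011, weight = 5.
  m = 1010 → c = 00111001, weight = 4.
  m = 0110 → c = 10110000, weight = 3.
  m = 1110 → c = 01000010, weight = 2.
  m = 0001 → c = 11001000, weight = 3.
  m = 1001 → c = 00111010, weight = 4.
  m = 0101 → c = 10110011, weight = 5.
  m = 1101 → c = 01000001, weight = 2.
  m = 0011 → c = 00000011, weight = 2.
  m = 1011 → c = 11110001, weight = 5.
  m = 0111 → c = 01111000, weight = 4.
  m = 1111 → c = 10001010, weight = 3.
Tally weights:
  weight 0: 1 codewords.
  weight 2: 3 codewords.
  weight 3: 4 codewords.
  weight 4: 3 codewords.
  weight 5: 4 codewords.
  weight 6: 1 codewords.
Minimum distance d = smallest w > 0 with A_w > 0 = 2.
Sanity: Σ A_w = 16 = 2^4 = 16 ✓.


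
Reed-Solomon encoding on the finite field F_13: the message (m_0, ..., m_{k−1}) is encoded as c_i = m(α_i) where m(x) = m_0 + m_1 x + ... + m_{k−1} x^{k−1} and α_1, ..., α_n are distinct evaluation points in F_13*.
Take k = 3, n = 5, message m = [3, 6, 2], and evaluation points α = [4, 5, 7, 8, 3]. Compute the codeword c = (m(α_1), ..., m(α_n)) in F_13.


c = [7, 5, 0, 10, 0]

Message polynomial: m(x) = 3 + 6·x + 2·x^2 (mod 13).
For each evaluation point α_i, compute m(α_i) mod 13:
  α_1 = 4: Horner steps 2 → 1 → 7, so m(4) = 7.
  α_2 = 5: Horner steps 2 → 3 → 5, so m(5) = 5.
  α_3 = 7: Horner steps 2 → 7 → 0, so m(7) = 0.
  α_4 = 8: Horner steps 2 → 9 → 10, so m(8) = 10.
  α_5 = 3: Horner steps 2 → 12 → 0, so m(3) = 0.
Codeword c = [7, 5, 0, 10, 0] ∈ F_13^5.


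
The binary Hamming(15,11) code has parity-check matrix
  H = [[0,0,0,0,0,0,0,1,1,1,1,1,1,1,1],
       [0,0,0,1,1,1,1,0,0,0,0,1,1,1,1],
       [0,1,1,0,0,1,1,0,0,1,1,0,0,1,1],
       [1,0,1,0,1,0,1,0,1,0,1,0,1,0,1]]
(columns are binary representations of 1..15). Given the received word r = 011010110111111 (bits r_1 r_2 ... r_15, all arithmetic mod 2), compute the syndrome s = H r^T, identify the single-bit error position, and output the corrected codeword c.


s = (1, 0, 1, 0)^T, error position = 10, corrected codeword c = 011010110011111

Compute s = H r^T mod 2 one row at a time:
  s_1 = 1 + 0 + 1 + 1 + 1 + 1 + 1 + 1 = 7 ≡ 1 (mod 2).
  s_2 = 0 + 1 + 0 + 1 + 1 + 1 + 1 + 1 = 6 ≡ 0 (mod 2).
  s_3 = 1 + 1 + 0 + 1 + 1 + 1 + 1 + 1 = 7 ≡ 1 (mod 2).
  s_4 = 0 + 1 + 1 + 1 + 0 + 1 + 1 + 1 = 6 ≡ 0 (mod 2).
s = (1, 0, 1, 0)^T — this equals column 10 of H (binary 1010), so error is at position 10.
Correct: flip bit 10 of r = 011010110111111 to get c = 011010110011111.


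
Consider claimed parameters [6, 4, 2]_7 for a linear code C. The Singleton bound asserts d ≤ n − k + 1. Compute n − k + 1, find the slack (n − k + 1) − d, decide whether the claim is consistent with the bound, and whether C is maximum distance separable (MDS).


Singleton RHS = n − k + 1 = 3, slack = 1, bound satisfied, not MDS.

Singleton bound: d ≤ n − k + 1.
Here n = 6, k = 4, so n − k + 1 = 3.
Given d = 2, check d ≤ 3: YES.
Slack = (n − k + 1) − d = 1.
The code is NOT MDS (slack = 1 > 0).
Description: the claimed parameters are [6, 4, 2]_7; such a code would be non-MDS.


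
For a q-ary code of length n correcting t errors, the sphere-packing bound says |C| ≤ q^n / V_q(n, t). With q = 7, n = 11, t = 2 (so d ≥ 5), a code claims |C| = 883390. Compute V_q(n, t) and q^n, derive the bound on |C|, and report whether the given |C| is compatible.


V_q(n, t) = 2047, q^n = 1977326743, Hamming bound = 965963, |C| = 883390 ≤ bound (satisfied).

Step 1: Compute V_q(n, t) = Σ_{j=0}^2 C(n, j) (q−1)^j.
  j = 0: C(11,0)·(6)^0 = 1·1 = 1.
  j = 1: C(11,1)·(6)^1 = 11·6 = 66.
  j = 2: C(11,2)·(6)^2 = 55·36 = 1980.
  V_q(n, t) = 1 + 66 + 1980 = 2047.
Step 2: q^n = 7^11 = 1977326743.
Step 3: Hamming bound ⌊q^n / V_q(n,t)⌋ = ⌊1977326743/2047⌋ = 965963.
Step 4: Compare |C| = 883390 to 965963: satisfied.
The claimed |C| lies below the Hamming bound.


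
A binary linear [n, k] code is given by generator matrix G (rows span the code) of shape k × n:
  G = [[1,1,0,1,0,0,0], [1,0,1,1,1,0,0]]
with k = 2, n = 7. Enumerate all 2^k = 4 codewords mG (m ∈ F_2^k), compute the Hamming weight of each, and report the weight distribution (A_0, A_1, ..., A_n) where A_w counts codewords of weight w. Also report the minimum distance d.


Weight distribution: A_0 = 1, A_3 = 2, A_4 = 1. Minimum distance d = 3.

Enumerate all 2^2 = 4 messages m ∈ F_2^2.
For each, compute codeword c = mG in F_2^7, then tally its weight.
  m = 00 → c = 0000000, weight = 0.
  m = 10 → c = 1101000, weight = 3.
  m = 01 → c = 1011100, weight = 4.
  m = 11 → c = 0110100, weight = 3.
Tally weights:
  weight 0: 1 codewords.
  weight 3: 2 codewords.
  weight 4: 1 codewords.
Minimum distance d = smallest w > 0 with A_w > 0 = 3.
Sanity: Σ A_w = 4 = 2^2 = 4 ✓.


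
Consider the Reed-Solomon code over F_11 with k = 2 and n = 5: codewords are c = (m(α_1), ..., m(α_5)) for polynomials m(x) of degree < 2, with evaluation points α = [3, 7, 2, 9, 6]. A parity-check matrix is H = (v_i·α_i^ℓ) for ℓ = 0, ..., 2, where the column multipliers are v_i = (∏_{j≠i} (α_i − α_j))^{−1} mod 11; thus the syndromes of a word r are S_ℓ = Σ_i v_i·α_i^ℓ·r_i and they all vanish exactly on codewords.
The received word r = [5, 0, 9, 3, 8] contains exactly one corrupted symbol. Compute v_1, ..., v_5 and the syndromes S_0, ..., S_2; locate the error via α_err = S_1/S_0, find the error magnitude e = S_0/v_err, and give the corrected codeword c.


S = (5, 8, 4), error at position 5, error magnitude e = 4, c = [5, 0, 9, 3, 4].

Step 1: column multipliers v_i = (∏_{j≠i}(α_i − α_j))^{−1} mod 11.
  i = 1 (α = 3): (3−7)(3−2)(3−9)(3−6) = (−4)·1·(−6)·(−3) = −72 ≡ 5, so v_1 = 5^{−1} = 9 (mod 11).
  i = 2 (α = 7): (7−3)(7−2)(7−9)(7−6) = 4·5·(−2)·1 = −40 ≡ 4, so v_2 = 4^{−1} = 3 (mod 11).
  i = 3 (α = 2): (2−3)(2−7)(2−9)(2−6) = (−1)·(−5)·(−7)·(−4) = 140 ≡ 8, so v_3 = 8^{−1} = 7 (mod 11).
  i = 4 (α = 9): (9−3)(9−7)(9−2)(9−6) = 6·2·7·3 = 252 ≡ 10, so v_4 = 10^{−1} = 10 (mod 11).
  i = 5 (α = 6): (6−3)(6−7)(6−2)(6−9) = 3·(−1)·4·(−3) = 36 ≡ 3, so v_5 = 3^{−1} = 4 (mod 11).
  v = [9, 3, 7, 10, 4].
Step 2: syndromes of r = [5, 0, 9, 3, 8] (all sums mod 11).
  S_0 = Σ v_i r_i = 9·5 + 3·0 + 7·9 + 10·3 + 4·8 = 170 ≡ 5.
  S_1 = Σ v_i α_i r_i = 9·3·5 + 3·7·0 + 7·2·9 + 10·9·3 + 4·6·8 = 723 ≡ 8.
  α_i^2 mod 11 = [9, 5, 4, 4, 3].
  S_2 = Σ v_i α_i^2 r_i = 9·9·5 + 3·5·0 + 7·4·9 + 10·4·3 + 4·3·8 = 873 ≡ 4.
  S = (5, 8, 4) ≠ 0, so r is not a codeword (an error is present).
Step 3: locate the error. For a single error e at position i, S_ℓ = v_i·e·α_i^ℓ, so α_err = S_1/S_0.
  S_0^{−1} = 5^{−1} = 9 (mod 11), so α_err = 8·9 = 72 ≡ 6 = α_5. Error position i = 5.
  Consistency check: S_2/S_1 = 4·7 = 28 ≡ 6 = α_err ✓ (single-error assumption holds).
Step 4: error magnitude e = S_0/v_5 = S_0·∏_{j≠5}(α_5 − α_j) = 5·3 = 15 ≡ 4 (mod 11).
Step 5: correct position 5: c_5 = r_5 − e = 8 − 4 ≡ 4 (mod 11). Hence c = [5, 0, 9, 3, 4].
  Check: interpolating c through the α_i gives m(x) = 6 + 7·x (degree < 2) with m(α_i) = c_i for every i, so c is indeed a codeword.


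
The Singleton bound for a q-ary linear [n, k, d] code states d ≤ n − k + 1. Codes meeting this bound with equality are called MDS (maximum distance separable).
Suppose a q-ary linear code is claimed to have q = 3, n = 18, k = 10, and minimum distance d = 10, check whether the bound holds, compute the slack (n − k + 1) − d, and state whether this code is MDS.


Singleton RHS = n − k + 1 = 9, slack = -1, bound violated (no such code; not MDS).

Singleton bound: d ≤ n − k + 1.
Here n = 18, k = 10, so n − k + 1 = 9.
Given d = 10, check d ≤ 9: NO.
Slack = (n − k + 1) − d = -1.
The slack is negative: d = 10 exceeds n − k + 1 = 9 by 1, so the Singleton bound is violated and no linear [18, 10, 10]_3 code can exist. In particular it is not MDS (MDS requires d = n − k + 1 exactly).
Description: the claimed parameters are [18, 10, 10]_3; such a code would be impossible (violates the Singleton bound).


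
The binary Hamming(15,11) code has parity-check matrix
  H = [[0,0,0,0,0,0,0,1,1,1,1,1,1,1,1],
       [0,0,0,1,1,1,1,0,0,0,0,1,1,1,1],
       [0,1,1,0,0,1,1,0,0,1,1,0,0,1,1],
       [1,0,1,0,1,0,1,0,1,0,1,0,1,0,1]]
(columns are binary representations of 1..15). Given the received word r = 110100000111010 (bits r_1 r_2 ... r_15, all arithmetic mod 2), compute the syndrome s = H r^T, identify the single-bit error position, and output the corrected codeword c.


s = (0, 1, 0, 0)^T, error position = 4, corrected codeword c = 110000000111010

Compute s = H r^T mod 2 one row at a time:
  s_1 = 0 + 0 + 1 + 1 + 1 + 0 + 1 + 0 = 4 ≡ 0 (mod 2).
  s_2 = 1 + 0 + 0 + 0 + 1 + 0 + 1 + 0 = 3 ≡ 1 (mod 2).
  s_3 = 1 + 0 + 0 + 0 + 1 + 1 + 1 + 0 = 4 ≡ 0 (mod 2).
  s_4 = 1 + 0 + 0 + 0 + 0 + 1 + 0 + 0 = 2 ≡ 0 (mod 2).
s = (0, 1, 0, 0)^T — this equals column 4 of H (binary 0100), so error is at position 4.
Correct: flip bit 4 of r = 110100000111010 to get c = 110000000111010.


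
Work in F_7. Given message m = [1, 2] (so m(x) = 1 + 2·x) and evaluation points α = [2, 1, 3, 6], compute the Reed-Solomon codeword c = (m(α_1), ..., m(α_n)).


c = [5, 3, 0, 6]

Message polynomial: m(x) = 1 + 2·x (mod 7).
For each evaluation point α_i, compute m(α_i) mod 7:
  α_1 = 2: Horner steps 2 → 5, so m(2) = 5.
  α_2 = 1: Horner steps 2 → 3, so m(1) = 3.
  α_3 = 3: Horner steps 2 → 0, so m(3) = 0.
  α_4 = 6: Horner steps 2 → 6, so m(6) = 6.
Codeword c = [5, 3, 0, 6] ∈ F_7^4.


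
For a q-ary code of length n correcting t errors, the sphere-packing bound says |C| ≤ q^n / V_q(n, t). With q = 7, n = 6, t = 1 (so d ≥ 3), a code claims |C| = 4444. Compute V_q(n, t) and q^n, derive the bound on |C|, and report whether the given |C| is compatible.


V_q(n, t) = 37, q^n = 117649, Hamming bound = 3179, |C| = 4444 > bound (violated).

Step 1: Compute V_q(n, t) = Σ_{j=0}^1 C(n, j) (q−1)^j.
  j = 0: C(6,0)·(6)^0 = 1·1 = 1.
  j = 1: C(6,1)·(6)^1 = 6·6 = 36.
  V_q(n, t) = 1 + 36 = 37.
Step 2: q^n = 7^6 = 117649.
Step 3: Hamming bound ⌊q^n / V_q(n,t)⌋ = ⌊117649/37⌋ = 3179.
Step 4: Compare |C| = 4444 to 3179: violated.
The claimed |C| lies above the Hamming bound, so no 7-ary code of length 6 with d ≥ 3 can have 4444 codewords.


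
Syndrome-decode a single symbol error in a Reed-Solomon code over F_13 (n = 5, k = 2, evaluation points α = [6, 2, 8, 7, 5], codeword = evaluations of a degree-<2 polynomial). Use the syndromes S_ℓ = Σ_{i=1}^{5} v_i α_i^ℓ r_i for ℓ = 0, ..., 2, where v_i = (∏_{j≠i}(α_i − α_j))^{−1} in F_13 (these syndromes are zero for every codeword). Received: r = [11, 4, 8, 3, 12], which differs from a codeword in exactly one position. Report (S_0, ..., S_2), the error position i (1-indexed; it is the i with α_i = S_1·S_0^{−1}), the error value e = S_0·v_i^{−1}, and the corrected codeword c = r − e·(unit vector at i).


S = (4, 7, 9), error at position 5, error magnitude e = 6, c = [11, 4, 8, 3, 6].

Step 1: column multipliers v_i = (∏_{j≠i}(α_i − α_j))^{−1} mod 13.
  i = 1 (α = 6): (6−2)(6−8)(6−7)(6−5) = 4·(−2)·(−1)·1 = 8 ≡ 8, so v_1 = 8^{−1} = 5 (mod 13).
  i = 2 (α = 2): (2−6)(2−8)(2−7)(2−5) = (−4)·(−6)·(−5)·(−3) = 360 ≡ 9, so v_2 = 9^{−1} = 3 (mod 13).
  i = 3 (α = 8): (8−6)(8−2)(8−7)(8−5) = 2·6·1·3 = 36 ≡ 10, so v_3 = 10^{−1} = 4 (mod 13).
  i = 4 (α = 7): (7−6)(7−2)(7−8)(7−5) = 1·5·(−1)·2 = −10 ≡ 3, so v_4 = 3^{−1} = 9 (mod 13).
  i = 5 (α = 5): (5−6)(5−2)(5−8)(5−7) = (−1)·3·(−3)·(−2) = −18 ≡ 8, so v_5 = 8^{−1} = 5 (mod 13).
  v = [5, 3, 4, 9, 5].
Step 2: syndromes of r = [11, 4, 8, 3, 12] (all sums mod 13).
  S_0 = Σ v_i r_i = 5·11 + 3·4 + 4·8 + 9·3 + 5·12 = 186 ≡ 4.
  S_1 = Σ v_i α_i r_i = 5·6·11 + 3·2·4 + 4·8·8 + 9·7·3 + 5·5·12 = 1099 ≡ 7.
  α_i^2 mod 13 = [10, 4, 12, 10, 12].
  S_2 = Σ v_i α_i^2 r_i = 5·10·11 + 3·4·4 + 4·12·8 + 9·10·3 + 5·12·12 = 1972 ≡ 9.
  S = (4, 7, 9) ≠ 0, so r is not a codeword (an error is present).
Step 3: locate the error. For a single error e at position i, S_ℓ = v_i·e·α_i^ℓ, so α_err = S_1/S_0.
  S_0^{−1} = 4^{−1} = 10 (mod 13), so α_err = 7·10 = 70 ≡ 5 = α_5. Error position i = 5.
  Consistency check: S_2/S_1 = 9·2 = 18 ≡ 5 = α_err ✓ (single-error assumption holds).
Step 4: error magnitude e = S_0/v_5 = S_0·∏_{j≠5}(α_5 − α_j) = 4·8 = 32 ≡ 6 (mod 13).
Step 5: correct position 5: c_5 = r_5 − e = 12 − 6 ≡ 6 (mod 13). Hence c = [11, 4, 8, 3, 6].
  Check: interpolating c through the α_i gives m(x) = 7 + 5·x (degree < 2) with m(α_i) = c_i for every i, so c is indeed a codeword.


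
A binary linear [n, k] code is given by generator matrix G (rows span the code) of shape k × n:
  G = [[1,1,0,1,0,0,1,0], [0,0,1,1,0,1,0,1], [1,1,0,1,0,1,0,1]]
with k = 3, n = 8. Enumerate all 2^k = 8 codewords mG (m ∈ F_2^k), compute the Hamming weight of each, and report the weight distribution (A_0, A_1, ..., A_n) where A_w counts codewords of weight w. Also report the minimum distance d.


Weight distribution: A_0 = 1, A_3 = 3, A_4 = 2, A_5 = 1, A_6 = 1. Minimum distance d = 3.

Enumerate all 2^3 = 8 messages m ∈ F_2^3.
For each, compute codeword c = mG in F_2^8, then tally its weight.
  m = 000 → c = 00000000, weight = 0.
  m = 100 → c = 11010010, weight = 4.
  m = 010 → c = 00110101, weight = 4.
  m = 110 → c = 11100111, weight = 6.
  m = 001 → c = 11010101, weight = 5.
  m = 101 → c = 00000111, weight = 3.
  m = 011 → c = 11100000, weight = 3.
  m = 111 → c = 00110010, weight = 3.
Tally weights:
  weight 0: 1 codewords.
  weight 3: 3 codewords.
  weight 4: 2 codewords.
  weight 5: 1 codewords.
  weight 6: 1 codewords.
Minimum distance d = smallest w > 0 with A_w > 0 = 3.
Sanity: Σ A_w = 8 = 2^3 = 8 ✓.


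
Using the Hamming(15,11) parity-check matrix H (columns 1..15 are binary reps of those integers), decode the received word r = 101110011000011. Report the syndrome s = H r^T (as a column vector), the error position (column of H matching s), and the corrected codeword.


s = (0, 0, 1, 1)^T, error position = 3, corrected codeword c = 100110011000011

Compute s = H r^T mod 2 one row at a time:
  s_1 = 1 + 1 + 0 + 0 + 0 + 0 + 1 + 1 = 4 ≡ 0 (mod 2).
  s_2 = 1 + 1 + 0 + 0 + 0 + 0 + 1 + 1 = 4 ≡ 0 (mod 2).
  s_3 = 0 + 1 + 0 + 0 + 0 + 0 + 1 + 1 = 3 ≡ 1 (mod 2).
  s_4 = 1 + 1 + 1 + 0 + 1 + 0 + 0 + 1 = 5 ≡ 1 (mod 2).
s = (0, 0, 1, 1)^T — this equals column 3 of H (binary 0011), so error is at position 3.
Correct: flip bit 3 of r = 101110011000011 to get c = 100110011000011.


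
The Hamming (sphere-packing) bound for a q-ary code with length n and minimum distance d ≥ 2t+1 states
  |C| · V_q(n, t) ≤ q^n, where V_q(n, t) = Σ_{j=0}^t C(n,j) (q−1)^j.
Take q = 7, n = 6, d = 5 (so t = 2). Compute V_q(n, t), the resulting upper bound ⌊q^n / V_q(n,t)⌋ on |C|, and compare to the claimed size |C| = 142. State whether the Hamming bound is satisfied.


V_q(n, t) = 577, q^n = 117649, Hamming bound = 203, |C| = 142 ≤ bound (satisfied).

Step 1: Compute V_q(n, t) = Σ_{j=0}^2 C(n, j) (q−1)^j.
  j = 0: C(6,0)·(6)^0 = 1·1 = 1.
  j = 1: C(6,1)·(6)^1 = 6·6 = 36.
  j = 2: C(6,2)·(6)^2 = 15·36 = 540.
  V_q(n, t) = 1 + 36 + 540 = 577.
Step 2: q^n = 7^6 = 117649.
Step 3: Hamming bound ⌊q^n / V_q(n,t)⌋ = ⌊117649/577⌋ = 203.
Step 4: Compare |C| = 142 to 203: satisfied.
The claimed |C| lies below the Hamming bound.


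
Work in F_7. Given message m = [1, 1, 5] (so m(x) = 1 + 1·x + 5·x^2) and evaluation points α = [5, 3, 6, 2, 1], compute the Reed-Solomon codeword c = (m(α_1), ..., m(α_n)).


c = [5, 0, 5, 2, 0]

Message polynomial: m(x) = 1 + 1·x + 5·x^2 (mod 7).
For each evaluation point α_i, compute m(α_i) mod 7:
  α_1 = 5: Horner steps 5 → 5 → 5, so m(5) = 5.
  α_2 = 3: Horner steps 5 → 2 → 0, so m(3) = 0.
  α_3 = 6: Horner steps 5 → 3 → 5, so m(6) = 5.
  α_4 = 2: Horner steps 5 → 4 → 2, so m(2) = 2.
  α_5 = 1: Horner steps 5 → 6 → 0, so m(1) = 0.
Codeword c = [5, 0, 5, 2, 0] ∈ F_7^5.


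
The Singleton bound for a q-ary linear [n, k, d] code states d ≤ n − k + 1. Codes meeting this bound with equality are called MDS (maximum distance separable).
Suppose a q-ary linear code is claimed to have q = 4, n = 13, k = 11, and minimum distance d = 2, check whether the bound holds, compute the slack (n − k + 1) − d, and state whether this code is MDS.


Singleton RHS = n − k + 1 = 3, slack = 1, bound satisfied, not MDS.

Singleton bound: d ≤ n − k + 1.
Here n = 13, k = 11, so n − k + 1 = 3.
Given d = 2, check d ≤ 3: YES.
Slack = (n − k + 1) − d = 1.
The code is NOT MDS (slack = 1 > 0).
Description: the claimed parameters are [13, 11, 2]_4; such a code would be non-MDS.


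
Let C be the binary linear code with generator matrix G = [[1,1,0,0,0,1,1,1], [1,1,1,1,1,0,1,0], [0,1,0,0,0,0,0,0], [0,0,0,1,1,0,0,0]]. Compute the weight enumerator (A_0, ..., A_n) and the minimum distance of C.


Weight distribution: A_0 = 1, A_1 = 1, A_2 = 1, A_3 = 3, A_4 = 3, A_5 = 3, A_6 = 3, A_7 = 1. Minimum distance d = 1.

Enumerate all 2^4 = 16 messages m ∈ F_2^4.
For each, compute codeword c = mG in F_2^8, then tally its weight.
  m = 0000 → c = 00000000, weight = 0.
  m = 1000 → c = 11000111, weight = 5.
  m = 0100 → c = 11111010, weight = 6.
  m = 1100 → c = 00111101, weight = 5.
  m = 0010 → c = 01000000, weight = 1.
  m = 1010 → c = 10000111, weight = 4.
  m = 0110 → c = 10111010, weight = 5.
  m = 1110 → c = 01111101, weight = 6.
  m = 0001 → c = 00011000, weight = 2.
  m = 1001 → c = 11011111, weight = 7.
  m = 0101 → c = 11100010, weight = 4.
  m = 1101 → c = 00100101, weight = 3.
  m = 0011 → c = 01011000, weight = 3.
  m = 1011 → c = 10011111, weight = 6.
  m = 0111 → c = 10100010, weight = 3.
  m = 1111 → c = 01100101, weight = 4.
Tally weights:
  weight 0: 1 codewords.
  weight 1: 1 codewords.
  weight 2: 1 codewords.
  weight 3: 3 codewords.
  weight 4: 3 codewords.
  weight 5: 3 codewords.
  weight 6: 3 codewords.
  weight 7: 1 codewords.
Minimum distance d = smallest w > 0 with A_w > 0 = 1.
Sanity: Σ A_w = 16 = 2^4 = 16 ✓.


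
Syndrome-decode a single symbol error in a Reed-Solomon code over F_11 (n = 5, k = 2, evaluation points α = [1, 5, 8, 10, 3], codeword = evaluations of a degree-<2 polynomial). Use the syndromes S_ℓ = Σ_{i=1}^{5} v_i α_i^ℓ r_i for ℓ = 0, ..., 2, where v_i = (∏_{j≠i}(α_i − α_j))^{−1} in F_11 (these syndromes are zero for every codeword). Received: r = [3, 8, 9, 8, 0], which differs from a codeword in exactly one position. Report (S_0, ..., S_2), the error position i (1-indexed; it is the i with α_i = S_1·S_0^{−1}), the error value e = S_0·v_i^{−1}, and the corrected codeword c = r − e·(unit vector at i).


S = (8, 3, 8), error at position 4, error magnitude e = 2, c = [3, 8, 9, 6, 0].

Step 1: column multipliers v_i = (∏_{j≠i}(α_i − α_j))^{−1} mod 11.
  i = 1 (α = 1): (1−5)(1−8)(1−10)(1−3) = (−4)·(−7)·(−9)·(−2) = 504 ≡ 9, so v_1 = 9^{−1} = 5 (mod 11).
  i = 2 (α = 5): (5−1)(5−8)(5−10)(5−3) = 4·(−3)·(−5)·2 = 120 ≡ 10, so v_2 = 10^{−1} = 10 (mod 11).
  i = 3 (α = 8): (8−1)(8−5)(8−10)(8−3) = 7·3·(−2)·5 = −210 ≡ 10, so v_3 = 10^{−1} = 10 (mod 11).
  i = 4 (α = 10): (10−1)(10−5)(10−8)(10−3) = 9·5·2·7 = 630 ≡ 3, so v_4 = 3^{−1} = 4 (mod 11).
  i = 5 (α = 3): (3−1)(3−5)(3−8)(3−10) = 2·(−2)·(−5)·(−7) = −140 ≡ 3, so v_5 = 3^{−1} = 4 (mod 11).
  v = [5, 10, 10, 4, 4].
Step 2: syndromes of r = [3, 8, 9, 8, 0] (all sums mod 11).
  S_0 = Σ v_i r_i = 5·3 + 10·8 + 10·9 + 4·8 + 4·0 = 217 ≡ 8.
  S_1 = Σ v_i α_i r_i = 5·1·3 + 10·5·8 + 10·8·9 + 4·10·8 + 4·3·0 = 1455 ≡ 3.
  α_i^2 mod 11 = [1, 3, 9, 1, 9].
  S_2 = Σ v_i α_i^2 r_i = 5·1·3 + 10·3·8 + 10·9·9 + 4·1·8 + 4·9·0 = 1097 ≡ 8.
  S = (8, 3, 8) ≠ 0, so r is not a codeword (an error is present).
Step 3: locate the error. For a single error e at position i, S_ℓ = v_i·e·α_i^ℓ, so α_err = S_1/S_0.
  S_0^{−1} = 8^{−1} = 7 (mod 11), so α_err = 3·7 = 21 ≡ 10 = α_4. Error position i = 4.
  Consistency check: S_2/S_1 = 8·4 = 32 ≡ 10 = α_err ✓ (single-error assumption holds).
Step 4: error magnitude e = S_0/v_4 = S_0·∏_{j≠4}(α_4 − α_j) = 8·3 = 24 ≡ 2 (mod 11).
Step 5: correct position 4: c_4 = r_4 − e = 8 − 2 ≡ 6 (mod 11). Hence c = [3, 8, 9, 6, 0].
  Check: interpolating c through the α_i gives m(x) = 10 + 4·x (degree < 2) with m(α_i) = c_i for every i, so c is indeed a codeword.


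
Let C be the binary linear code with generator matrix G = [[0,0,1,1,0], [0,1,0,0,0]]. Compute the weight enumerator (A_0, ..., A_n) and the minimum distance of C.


Weight distribution: A_0 = 1, A_1 = 1, A_2 = 1, A_3 = 1. Minimum distance d = 1.

Enumerate all 2^2 = 4 messages m ∈ F_2^2.
For each, compute codeword c = mG in F_2^5, then tally its weight.
  m = 00 → c = 00000, weight = 0.
  m = 10 → c = 00110, weight = 2.
  m = 01 → c = 01000, weight = 1.
  m = 11 → c = 01110, weight = 3.
Tally weights:
  weight 0: 1 codewords.
  weight 1: 1 codewords.
  weight 2: 1 codewords.
  weight 3: 1 codewords.
Minimum distance d = smallest w > 0 with A_w > 0 = 1.
Sanity: Σ A_w = 4 = 2^2 = 4 ✓.


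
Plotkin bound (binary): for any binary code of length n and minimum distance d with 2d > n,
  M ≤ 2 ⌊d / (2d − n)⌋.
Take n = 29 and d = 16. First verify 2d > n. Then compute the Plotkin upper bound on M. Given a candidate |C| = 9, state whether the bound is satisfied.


Plotkin bound M ≤ 10; given |C| = 9 ≤ bound (satisfied).

Check applicability: 2d = 32, n = 29.
2d − n = 3 > 0, so Plotkin applies.
Compute d/(2d−n) = 16/3 ≈ 5.3333.
⌊d/(2d−n)⌋ = 5.
Plotkin bound: M ≤ 2·5 = 10.
Given |C| = 9, check: satisfied.
This |C| is below the Plotkin bound.


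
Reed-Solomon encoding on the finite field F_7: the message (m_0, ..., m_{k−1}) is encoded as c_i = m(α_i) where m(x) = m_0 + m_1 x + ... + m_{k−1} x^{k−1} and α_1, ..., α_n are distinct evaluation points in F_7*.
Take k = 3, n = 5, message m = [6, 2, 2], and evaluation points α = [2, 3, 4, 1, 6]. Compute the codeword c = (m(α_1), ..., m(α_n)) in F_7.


c = [4, 2, 4, 3, 6]

Message polynomial: m(x) = 6 + 2·x + 2·x^2 (mod 7).
For each evaluation point α_i, compute m(α_i) mod 7:
  α_1 = 2: Horner steps 2 → 6 → 4, so m(2) = 4.
  α_2 = 3: Horner steps 2 → 1 → 2, so m(3) = 2.
  α_3 = 4: Horner steps 2 → 3 → 4, so m(4) = 4.
  α_4 = 1: Horner steps 2 → 4 → 3, so m(1) = 3.
  α_5 = 6: Horner steps 2 → 0 → 6, so m(6) = 6.
Codeword c = [4, 2, 4, 3, 6] ∈ F_7^5.


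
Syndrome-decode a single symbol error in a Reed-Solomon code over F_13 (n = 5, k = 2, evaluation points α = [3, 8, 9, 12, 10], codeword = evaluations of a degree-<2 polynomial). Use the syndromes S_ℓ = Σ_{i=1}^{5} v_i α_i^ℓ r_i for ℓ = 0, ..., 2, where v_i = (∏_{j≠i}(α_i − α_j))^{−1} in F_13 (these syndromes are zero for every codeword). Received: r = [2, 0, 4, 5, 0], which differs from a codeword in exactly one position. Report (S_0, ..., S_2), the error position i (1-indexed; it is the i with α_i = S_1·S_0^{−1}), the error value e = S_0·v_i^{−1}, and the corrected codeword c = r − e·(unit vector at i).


S = (8, 12, 5), error at position 2, error magnitude e = 5, c = [2, 8, 4, 5, 0].

Step 1: column multipliers v_i = (∏_{j≠i}(α_i − α_j))^{−1} mod 13.
  i = 1 (α = 3): (3−8)(3−9)(3−12)(3−10) = (−5)·(−6)·(−9)·(−7) = 1890 ≡ 5, so v_1 = 5^{−1} = 8 (mod 13).
  i = 2 (α = 8): (8−3)(8−9)(8−12)(8−10) = 5·(−1)·(−4)·(−2) = −40 ≡ 12, so v_2 = 12^{−1} = 12 (mod 13).
  i = 3 (α = 9): (9−3)(9−8)(9−12)(9−10) = 6·1·(−3)·(−1) = 18 ≡ 5, so v_3 = 5^{−1} = 8 (mod 13).
  i = 4 (α = 12): (12−3)(12−8)(12−9)(12−10) = 9·4·3·2 = 216 ≡ 8, so v_4 = 8^{−1} = 5 (mod 13).
  i = 5 (α = 10): (10−3)(10−8)(10−9)(10−12) = 7·2·1·(−2) = −28 ≡ 11, so v_5 = 11^{−1} = 6 (mod 13).
  v = [8, 12, 8, 5, 6].
Step 2: syndromes of r = [2, 0, 4, 5, 0] (all sums mod 13).
  S_0 = Σ v_i r_i = 8·2 + 12·0 + 8·4 + 5·5 + 6·0 = 73 ≡ 8.
  S_1 = Σ v_i α_i r_i = 8·3·2 + 12·8·0 + 8·9·4 + 5·12·5 + 6·10·0 = 636 ≡ 12.
  α_i^2 mod 13 = [9, 12, 3, 1, 9].
  S_2 = Σ v_i α_i^2 r_i = 8·9·2 + 12·12·0 + 8·3·4 + 5·1·5 + 6·9·0 = 265 ≡ 5.
  S = (8, 12, 5) ≠ 0, so r is not a codeword (an error is present).
Step 3: locate the error. For a single error e at position i, S_ℓ = v_i·e·α_i^ℓ, so α_err = S_1/S_0.
  S_0^{−1} = 8^{−1} = 5 (mod 13), so α_err = 12·5 = 60 ≡ 8 = α_2. Error position i = 2.
  Consistency check: S_2/S_1 = 5·12 = 60 ≡ 8 = α_err ✓ (single-error assumption holds).
Step 4: error magnitude e = S_0/v_2 = S_0·∏_{j≠2}(α_2 − α_j) = 8·12 = 96 ≡ 5 (mod 13).
Step 5: correct position 2: c_2 = r_2 − e = 0 − 5 ≡ 8 (mod 13). Hence c = [2, 8, 4, 5, 0].
  Check: interpolating c through the α_i gives m(x) = 1 + 9·x (degree < 2) with m(α_i) = c_i for every i, so c is indeed a codeword.


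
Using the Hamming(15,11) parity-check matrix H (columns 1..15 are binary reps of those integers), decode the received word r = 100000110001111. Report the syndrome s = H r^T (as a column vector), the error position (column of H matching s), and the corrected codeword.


s = (1, 1, 1, 0)^T, error position = 14, corrected codeword c = 100000110001101

Compute s = H r^T mod 2 one row at a time:
  s_1 = 1 + 0 + 0 + 0 + 1 + 1 + 1 + 1 = 5 ≡ 1 (mod 2).
  s_2 = 0 + 0 + 0 + 1 + 1 + 1 + 1 + 1 = 5 ≡ 1 (mod 2).
  s_3 = 0 + 0 + 0 + 1 + 0 + 0 + 1 + 1 = 3 ≡ 1 (mod 2).
  s_4 = 1 + 0 + 0 + 1 + 0 + 0 + 1 + 1 = 4 ≡ 0 (mod 2).
s = (1, 1, 1, 0)^T — this equals column 14 of H (binary 1110), so error is at position 14.
Correct: flip bit 14 of r = 100000110001111 to get c = 100000110001101.


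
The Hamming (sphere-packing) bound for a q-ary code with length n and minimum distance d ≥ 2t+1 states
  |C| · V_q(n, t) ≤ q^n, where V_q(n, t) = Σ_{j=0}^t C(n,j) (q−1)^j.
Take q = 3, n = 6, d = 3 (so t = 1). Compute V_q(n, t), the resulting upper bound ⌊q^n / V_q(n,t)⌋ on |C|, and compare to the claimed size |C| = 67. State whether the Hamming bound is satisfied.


V_q(n, t) = 13, q^n = 729, Hamming bound = 56, |C| = 67 > bound (violated).

Step 1: Compute V_q(n, t) = Σ_{j=0}^1 C(n, j) (q−1)^j.
  j = 0: C(6,0)·(2)^0 = 1·1 = 1.
  j = 1: C(6,1)·(2)^1 = 6·2 = 12.
  V_q(n, t) = 1 + 12 = 13.
Step 2: q^n = 3^6 = 729.
Step 3: Hamming bound ⌊q^n / V_q(n,t)⌋ = ⌊729/13⌋ = 56.
Step 4: Compare |C| = 67 to 56: violated.
The claimed |C| lies above the Hamming bound, so no 3-ary code of length 6 with d ≥ 3 can have 67 codewords.
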